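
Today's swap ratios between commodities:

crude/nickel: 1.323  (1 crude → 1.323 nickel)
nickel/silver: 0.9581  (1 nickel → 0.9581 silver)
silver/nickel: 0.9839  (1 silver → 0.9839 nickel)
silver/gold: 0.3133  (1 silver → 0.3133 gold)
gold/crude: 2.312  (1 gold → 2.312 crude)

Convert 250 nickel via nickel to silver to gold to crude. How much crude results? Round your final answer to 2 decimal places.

250 nickel × 0.9581 = 239.525 silver
239.525 silver × 0.3133 = 75.0431825 gold
75.0431825 gold × 2.312 = 173.49983794 crude

173.50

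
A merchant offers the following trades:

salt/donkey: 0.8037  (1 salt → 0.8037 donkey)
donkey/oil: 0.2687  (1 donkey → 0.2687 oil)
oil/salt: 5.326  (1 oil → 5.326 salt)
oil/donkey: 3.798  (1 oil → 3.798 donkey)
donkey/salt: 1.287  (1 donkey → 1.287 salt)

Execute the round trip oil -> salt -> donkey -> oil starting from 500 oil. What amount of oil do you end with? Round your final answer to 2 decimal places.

500 oil × 5.326 = 2663 salt
2663 salt × 0.8037 = 2140.2531 donkey
2140.2531 donkey × 0.2687 = 575.08600797 oil

575.09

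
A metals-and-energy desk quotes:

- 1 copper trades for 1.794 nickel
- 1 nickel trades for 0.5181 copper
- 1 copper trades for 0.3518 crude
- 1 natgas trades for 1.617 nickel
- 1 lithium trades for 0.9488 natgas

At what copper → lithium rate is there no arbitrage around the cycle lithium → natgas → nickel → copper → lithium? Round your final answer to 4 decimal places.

1.2581

Known legs of the cycle: 0.9488 × 1.617 × 0.5181 = 0.79487399376
For no arbitrage the full-cycle product must be 1, so the missing rate is 1 / 0.79487399376 ≈ 1.258061.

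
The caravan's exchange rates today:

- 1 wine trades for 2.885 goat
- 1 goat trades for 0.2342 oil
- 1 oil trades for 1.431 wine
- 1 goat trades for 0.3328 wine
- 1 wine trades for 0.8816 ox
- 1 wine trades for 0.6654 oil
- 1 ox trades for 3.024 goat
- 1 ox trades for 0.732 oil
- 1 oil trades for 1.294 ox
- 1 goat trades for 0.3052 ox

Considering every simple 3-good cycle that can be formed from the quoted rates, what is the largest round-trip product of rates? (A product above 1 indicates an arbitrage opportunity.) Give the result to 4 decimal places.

0.9669

oil→wine→goat→oil: 1.431 × 2.885 × 0.2342 = 0.96688
oil→wine→ox→oil: 1.431 × 0.8816 × 0.732 = 0.92347
oil→ox→goat→oil: 1.294 × 3.024 × 0.2342 = 0.91644
goat→wine→ox→goat: 0.3328 × 0.8816 × 3.024 = 0.88723
Maximum is oil→wine→goat→oil at 0.9669; no arbitrage — every cycle loses value.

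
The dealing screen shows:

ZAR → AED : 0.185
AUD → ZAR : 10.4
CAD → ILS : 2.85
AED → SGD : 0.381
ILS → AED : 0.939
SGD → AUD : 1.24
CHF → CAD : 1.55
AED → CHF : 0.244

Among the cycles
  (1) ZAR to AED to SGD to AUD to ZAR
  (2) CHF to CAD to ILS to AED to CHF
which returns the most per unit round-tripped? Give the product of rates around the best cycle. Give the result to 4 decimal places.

(1) 0.185 × 0.381 × 1.24 × 10.4 = 0.90897
(2) 1.55 × 2.85 × 0.939 × 0.244 = 1.01212
Highest is cycle (2) at 1.0121 (>1, arbitrage).

1.0121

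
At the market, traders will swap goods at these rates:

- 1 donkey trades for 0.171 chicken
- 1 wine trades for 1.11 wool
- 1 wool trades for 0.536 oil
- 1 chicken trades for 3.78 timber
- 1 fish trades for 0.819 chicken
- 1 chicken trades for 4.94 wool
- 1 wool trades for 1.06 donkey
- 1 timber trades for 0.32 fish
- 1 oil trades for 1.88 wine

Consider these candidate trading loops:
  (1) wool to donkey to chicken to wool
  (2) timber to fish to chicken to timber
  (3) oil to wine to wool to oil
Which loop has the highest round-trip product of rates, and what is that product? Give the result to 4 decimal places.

1.1185

(1) 1.06 × 0.171 × 4.94 = 0.89542
(2) 0.32 × 0.819 × 3.78 = 0.99066
(3) 1.88 × 1.11 × 0.536 = 1.11852
Highest is cycle (3) at 1.1185 (>1, arbitrage).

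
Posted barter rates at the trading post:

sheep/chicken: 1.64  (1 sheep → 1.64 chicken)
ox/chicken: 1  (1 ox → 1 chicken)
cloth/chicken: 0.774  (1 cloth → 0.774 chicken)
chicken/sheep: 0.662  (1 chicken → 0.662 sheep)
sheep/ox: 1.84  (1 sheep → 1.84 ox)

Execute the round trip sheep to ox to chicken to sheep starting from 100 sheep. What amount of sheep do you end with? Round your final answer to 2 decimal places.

121.81

100 sheep × 1.84 = 184 ox
184 ox × 1 = 184 chicken
184 chicken × 0.662 = 121.808 sheep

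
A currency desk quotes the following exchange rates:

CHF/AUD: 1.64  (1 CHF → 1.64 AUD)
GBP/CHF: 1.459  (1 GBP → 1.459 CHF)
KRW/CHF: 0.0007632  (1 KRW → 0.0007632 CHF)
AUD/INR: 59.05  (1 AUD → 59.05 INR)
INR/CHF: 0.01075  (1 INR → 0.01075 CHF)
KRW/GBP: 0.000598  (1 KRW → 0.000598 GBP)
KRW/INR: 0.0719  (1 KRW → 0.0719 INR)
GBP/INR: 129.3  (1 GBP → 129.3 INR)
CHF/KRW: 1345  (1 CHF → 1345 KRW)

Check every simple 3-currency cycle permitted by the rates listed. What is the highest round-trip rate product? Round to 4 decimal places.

1.1735

GBP→CHF→KRW→GBP: 1.459 × 1345 × 0.000598 = 1.17349
CHF→AUD→INR→CHF: 1.64 × 59.05 × 0.01075 = 1.04105
KRW→INR→CHF→KRW: 0.0719 × 0.01075 × 1345 = 1.03958
Maximum is GBP→CHF→KRW→GBP at 1.1735; arbitrage exists.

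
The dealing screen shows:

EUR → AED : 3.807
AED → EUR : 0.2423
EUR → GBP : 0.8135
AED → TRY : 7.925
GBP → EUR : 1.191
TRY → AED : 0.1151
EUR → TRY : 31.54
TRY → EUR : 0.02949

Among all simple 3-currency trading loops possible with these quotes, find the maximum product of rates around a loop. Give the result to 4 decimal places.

EUR→AED→TRY→EUR: 3.807 × 7.925 × 0.02949 = 0.88973
EUR→TRY→AED→EUR: 31.54 × 0.1151 × 0.2423 = 0.87961
Maximum is EUR→AED→TRY→EUR at 0.8897; no arbitrage — every cycle loses value.

0.8897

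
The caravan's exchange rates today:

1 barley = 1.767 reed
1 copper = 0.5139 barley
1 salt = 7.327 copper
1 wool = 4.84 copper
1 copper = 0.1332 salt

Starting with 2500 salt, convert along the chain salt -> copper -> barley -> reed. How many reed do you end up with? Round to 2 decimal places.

2500 salt × 7.327 = 18317.5 copper
18317.5 copper × 0.5139 = 9413.36325 barley
9413.36325 barley × 1.767 = 16633.41286275 reed

16633.41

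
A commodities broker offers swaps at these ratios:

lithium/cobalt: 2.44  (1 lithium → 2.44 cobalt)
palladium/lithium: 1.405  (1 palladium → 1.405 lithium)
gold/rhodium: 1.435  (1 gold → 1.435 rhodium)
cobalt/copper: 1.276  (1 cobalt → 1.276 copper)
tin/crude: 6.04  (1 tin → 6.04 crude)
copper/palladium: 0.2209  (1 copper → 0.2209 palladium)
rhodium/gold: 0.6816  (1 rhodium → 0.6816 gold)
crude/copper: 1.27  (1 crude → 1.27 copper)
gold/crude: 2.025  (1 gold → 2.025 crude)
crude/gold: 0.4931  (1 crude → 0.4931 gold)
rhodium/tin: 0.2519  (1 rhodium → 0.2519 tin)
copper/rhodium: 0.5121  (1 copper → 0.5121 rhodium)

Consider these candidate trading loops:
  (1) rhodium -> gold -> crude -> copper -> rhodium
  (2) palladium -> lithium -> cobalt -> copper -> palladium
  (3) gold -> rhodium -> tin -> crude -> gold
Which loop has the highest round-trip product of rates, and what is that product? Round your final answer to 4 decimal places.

(1) 0.6816 × 2.025 × 1.27 × 0.5121 = 0.89766
(2) 1.405 × 2.44 × 1.276 × 0.2209 = 0.96630
(3) 1.435 × 0.2519 × 6.04 × 0.4931 = 1.07659
Highest is cycle (3) at 1.0766 (>1, arbitrage).

1.0766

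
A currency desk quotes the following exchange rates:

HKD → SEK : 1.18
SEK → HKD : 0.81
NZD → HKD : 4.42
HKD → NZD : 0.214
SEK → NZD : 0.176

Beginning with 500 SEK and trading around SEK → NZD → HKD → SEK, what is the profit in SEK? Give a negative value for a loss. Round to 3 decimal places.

-41.027

500 SEK × 0.176 = 88 NZD
88 NZD × 4.42 = 388.96 HKD
388.96 HKD × 1.18 = 458.9728 SEK
Net change: 458.9728 − 500 = -41.0272 SEK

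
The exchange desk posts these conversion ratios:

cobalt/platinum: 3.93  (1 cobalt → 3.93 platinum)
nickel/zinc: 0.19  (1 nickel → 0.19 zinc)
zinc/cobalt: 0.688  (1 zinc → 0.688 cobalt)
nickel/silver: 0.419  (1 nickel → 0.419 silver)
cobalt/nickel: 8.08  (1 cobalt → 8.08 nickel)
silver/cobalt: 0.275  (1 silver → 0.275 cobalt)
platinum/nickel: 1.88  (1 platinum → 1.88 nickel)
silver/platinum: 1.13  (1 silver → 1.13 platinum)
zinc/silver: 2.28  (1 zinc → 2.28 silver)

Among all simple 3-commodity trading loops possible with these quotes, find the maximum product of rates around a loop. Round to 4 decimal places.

1.0562

zinc→cobalt→nickel→zinc: 0.688 × 8.08 × 0.19 = 1.05622
nickel→silver→cobalt→nickel: 0.419 × 0.275 × 8.08 = 0.93102
platinum→nickel→silver→platinum: 1.88 × 0.419 × 1.13 = 0.89012
Maximum is zinc→cobalt→nickel→zinc at 1.0562; arbitrage exists.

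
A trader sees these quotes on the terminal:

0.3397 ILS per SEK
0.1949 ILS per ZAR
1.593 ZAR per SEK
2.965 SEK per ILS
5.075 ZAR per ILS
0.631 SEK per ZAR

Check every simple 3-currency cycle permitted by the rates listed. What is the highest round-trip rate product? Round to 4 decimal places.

1.0878

ZAR→SEK→ILS→ZAR: 0.631 × 0.3397 × 5.075 = 1.08783
ZAR→ILS→SEK→ZAR: 0.1949 × 2.965 × 1.593 = 0.92056
Maximum is ZAR→SEK→ILS→ZAR at 1.0878; arbitrage exists.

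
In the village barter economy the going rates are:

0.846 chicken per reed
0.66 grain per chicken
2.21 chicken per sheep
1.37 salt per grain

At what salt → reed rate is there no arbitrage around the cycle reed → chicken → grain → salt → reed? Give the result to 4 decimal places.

Known legs of the cycle: 0.846 × 0.66 × 1.37 = 0.7649532
For no arbitrage the full-cycle product must be 1, so the missing rate is 1 / 0.7649532 ≈ 1.307270.

1.3073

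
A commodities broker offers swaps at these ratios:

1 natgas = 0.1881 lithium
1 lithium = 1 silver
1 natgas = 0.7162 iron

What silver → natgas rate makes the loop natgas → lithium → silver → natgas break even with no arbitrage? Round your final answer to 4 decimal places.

5.3163

Known legs of the cycle: 0.1881 × 1 = 0.1881
For no arbitrage the full-cycle product must be 1, so the missing rate is 1 / 0.1881 ≈ 5.316321.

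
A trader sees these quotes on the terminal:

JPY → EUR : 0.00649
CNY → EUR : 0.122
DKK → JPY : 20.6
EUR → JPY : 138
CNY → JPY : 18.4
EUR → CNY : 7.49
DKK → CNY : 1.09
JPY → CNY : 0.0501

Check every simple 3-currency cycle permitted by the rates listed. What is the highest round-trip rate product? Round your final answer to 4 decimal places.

EUR→CNY→JPY→EUR: 7.49 × 18.4 × 0.00649 = 0.89443
EUR→JPY→CNY→EUR: 138 × 0.0501 × 0.122 = 0.84348
Maximum is EUR→CNY→JPY→EUR at 0.8944; no arbitrage — every cycle loses value.

0.8944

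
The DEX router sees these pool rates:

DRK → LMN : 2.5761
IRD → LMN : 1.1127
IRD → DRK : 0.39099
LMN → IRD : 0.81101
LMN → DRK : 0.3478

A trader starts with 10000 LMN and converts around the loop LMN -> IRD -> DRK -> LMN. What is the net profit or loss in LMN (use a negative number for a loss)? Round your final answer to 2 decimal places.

-1831.27

10000 LMN × 0.81101 = 8110.1 IRD
8110.1 IRD × 0.39099 = 3170.967999 DRK
3170.967999 DRK × 2.5761 = 8168.7306622239 LMN
Net change: 8168.7306622239 − 10000 = -1831.2693377761 LMN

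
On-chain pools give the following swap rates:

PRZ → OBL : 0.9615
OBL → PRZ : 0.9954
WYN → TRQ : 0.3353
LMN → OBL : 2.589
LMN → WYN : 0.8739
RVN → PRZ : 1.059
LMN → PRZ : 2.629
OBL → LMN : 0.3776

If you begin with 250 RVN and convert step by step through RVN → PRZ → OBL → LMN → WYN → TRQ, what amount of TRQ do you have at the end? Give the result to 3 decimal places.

250 RVN × 1.059 = 264.75 PRZ
264.75 PRZ × 0.9615 = 254.557125 OBL
254.557125 OBL × 0.3776 = 96.1207704 LMN
96.1207704 LMN × 0.8739 = 83.99994125256 WYN
83.99994125256 WYN × 0.3353 = 28.165180301983368 TRQ

28.165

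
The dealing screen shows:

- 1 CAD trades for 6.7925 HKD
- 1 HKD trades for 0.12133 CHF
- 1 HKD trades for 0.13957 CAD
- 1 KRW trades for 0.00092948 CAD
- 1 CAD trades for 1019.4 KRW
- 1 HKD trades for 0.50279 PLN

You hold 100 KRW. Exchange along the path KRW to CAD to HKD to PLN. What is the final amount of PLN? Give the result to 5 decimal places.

100 KRW × 0.00092948 = 0.092948 CAD
0.092948 CAD × 6.7925 = 0.63134929 HKD
0.63134929 HKD × 0.50279 = 0.3174361095191 PLN

0.31744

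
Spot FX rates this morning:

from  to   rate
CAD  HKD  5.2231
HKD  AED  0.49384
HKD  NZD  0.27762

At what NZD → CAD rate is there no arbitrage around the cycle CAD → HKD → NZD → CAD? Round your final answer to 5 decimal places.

0.68964

Known legs of the cycle: 5.2231 × 0.27762 = 1.450037022
For no arbitrage the full-cycle product must be 1, so the missing rate is 1 / 1.450037022 ≈ 0.6896376.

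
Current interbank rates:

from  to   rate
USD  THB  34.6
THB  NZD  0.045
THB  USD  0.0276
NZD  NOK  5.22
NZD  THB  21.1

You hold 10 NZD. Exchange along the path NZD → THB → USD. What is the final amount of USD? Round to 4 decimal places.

5.8236

10 NZD × 21.1 = 211 THB
211 THB × 0.0276 = 5.8236 USD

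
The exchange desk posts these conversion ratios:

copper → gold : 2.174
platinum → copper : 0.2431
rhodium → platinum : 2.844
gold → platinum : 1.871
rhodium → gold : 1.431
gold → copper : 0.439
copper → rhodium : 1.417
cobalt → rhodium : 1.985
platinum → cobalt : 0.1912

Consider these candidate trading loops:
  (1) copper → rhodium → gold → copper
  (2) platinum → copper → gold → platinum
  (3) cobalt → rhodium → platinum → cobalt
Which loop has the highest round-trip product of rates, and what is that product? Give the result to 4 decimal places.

(1) 1.417 × 1.431 × 0.439 = 0.89017
(2) 0.2431 × 2.174 × 1.871 = 0.98882
(3) 1.985 × 2.844 × 0.1912 = 1.07939
Highest is cycle (3) at 1.0794 (>1, arbitrage).

1.0794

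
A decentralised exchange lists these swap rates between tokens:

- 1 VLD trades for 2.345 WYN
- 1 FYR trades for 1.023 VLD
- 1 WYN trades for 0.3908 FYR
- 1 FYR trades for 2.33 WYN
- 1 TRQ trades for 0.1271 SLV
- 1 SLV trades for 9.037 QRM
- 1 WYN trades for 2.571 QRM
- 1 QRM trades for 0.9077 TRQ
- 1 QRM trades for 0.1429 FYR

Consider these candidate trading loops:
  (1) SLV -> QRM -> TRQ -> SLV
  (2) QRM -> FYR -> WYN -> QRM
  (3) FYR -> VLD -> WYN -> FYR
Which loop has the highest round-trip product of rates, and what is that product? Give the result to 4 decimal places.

(1) 9.037 × 0.9077 × 0.1271 = 1.04259
(2) 0.1429 × 2.33 × 2.571 = 0.85603
(3) 1.023 × 2.345 × 0.3908 = 0.93750
Highest is cycle (1) at 1.0426 (>1, arbitrage).

1.0426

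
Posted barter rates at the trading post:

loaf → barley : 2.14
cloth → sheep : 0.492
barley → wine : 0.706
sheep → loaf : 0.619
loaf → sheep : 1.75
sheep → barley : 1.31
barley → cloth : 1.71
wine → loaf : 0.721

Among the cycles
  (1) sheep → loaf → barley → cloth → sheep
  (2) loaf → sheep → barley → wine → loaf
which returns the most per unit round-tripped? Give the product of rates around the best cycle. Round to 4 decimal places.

(1) 0.619 × 2.14 × 1.71 × 0.492 = 1.11446
(2) 1.75 × 1.31 × 0.706 × 0.721 = 1.16694
Highest is cycle (2) at 1.1669 (>1, arbitrage).

1.1669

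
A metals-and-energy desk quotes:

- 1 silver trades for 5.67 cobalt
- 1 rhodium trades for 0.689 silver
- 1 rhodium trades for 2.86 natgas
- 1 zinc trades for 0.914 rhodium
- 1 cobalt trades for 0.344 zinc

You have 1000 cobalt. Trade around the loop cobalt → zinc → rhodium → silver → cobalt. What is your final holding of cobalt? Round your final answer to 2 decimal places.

1228.31

1000 cobalt × 0.344 = 344 zinc
344 zinc × 0.914 = 314.416 rhodium
314.416 rhodium × 0.689 = 216.632624 silver
216.632624 silver × 5.67 = 1228.30697808 cobalt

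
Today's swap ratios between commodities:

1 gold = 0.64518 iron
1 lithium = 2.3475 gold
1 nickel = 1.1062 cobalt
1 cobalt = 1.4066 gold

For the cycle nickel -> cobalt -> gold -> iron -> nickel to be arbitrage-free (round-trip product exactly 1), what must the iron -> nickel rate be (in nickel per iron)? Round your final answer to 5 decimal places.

0.99613

Known legs of the cycle: 1.1062 × 1.4066 × 0.64518 = 1.0038877699656
For no arbitrage the full-cycle product must be 1, so the missing rate is 1 / 1.0038877699656 ≈ 0.9961273.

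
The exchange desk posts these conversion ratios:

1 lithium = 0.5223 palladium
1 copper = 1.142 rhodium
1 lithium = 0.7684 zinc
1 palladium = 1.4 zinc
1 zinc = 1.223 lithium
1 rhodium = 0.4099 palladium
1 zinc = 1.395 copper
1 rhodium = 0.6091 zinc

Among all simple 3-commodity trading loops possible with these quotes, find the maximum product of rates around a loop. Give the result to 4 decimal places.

zinc→copper→rhodium→zinc: 1.395 × 1.142 × 0.6091 = 0.97035
zinc→lithium→palladium→zinc: 1.223 × 0.5223 × 1.4 = 0.89428
Maximum is zinc→copper→rhodium→zinc at 0.9704; no arbitrage — every cycle loses value.

0.9704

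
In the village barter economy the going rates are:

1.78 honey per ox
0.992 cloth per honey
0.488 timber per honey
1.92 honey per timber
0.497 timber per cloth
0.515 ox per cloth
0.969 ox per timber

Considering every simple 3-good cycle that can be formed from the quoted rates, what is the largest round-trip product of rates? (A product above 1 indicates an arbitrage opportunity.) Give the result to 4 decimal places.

timber→honey→cloth→timber: 1.92 × 0.992 × 0.497 = 0.94661
honey→cloth→ox→honey: 0.992 × 0.515 × 1.78 = 0.90937
timber→ox→honey→timber: 0.969 × 1.78 × 0.488 = 0.84171
Maximum is timber→honey→cloth→timber at 0.9466; no arbitrage — every cycle loses value.

0.9466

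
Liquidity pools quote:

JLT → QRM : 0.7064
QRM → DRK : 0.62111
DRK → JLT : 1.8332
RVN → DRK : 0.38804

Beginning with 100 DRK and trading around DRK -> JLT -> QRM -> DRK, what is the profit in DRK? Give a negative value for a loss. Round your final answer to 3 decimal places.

-19.568

100 DRK × 1.8332 = 183.32 JLT
183.32 JLT × 0.7064 = 129.497248 QRM
129.497248 QRM × 0.62111 = 80.43203570528 DRK
Net change: 80.43203570528 − 100 = -19.56796429472 DRK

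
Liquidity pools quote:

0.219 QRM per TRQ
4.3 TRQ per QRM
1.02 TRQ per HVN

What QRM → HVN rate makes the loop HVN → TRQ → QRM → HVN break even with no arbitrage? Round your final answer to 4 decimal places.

Known legs of the cycle: 1.02 × 0.219 = 0.22338
For no arbitrage the full-cycle product must be 1, so the missing rate is 1 / 0.22338 ≈ 4.476677.

4.4767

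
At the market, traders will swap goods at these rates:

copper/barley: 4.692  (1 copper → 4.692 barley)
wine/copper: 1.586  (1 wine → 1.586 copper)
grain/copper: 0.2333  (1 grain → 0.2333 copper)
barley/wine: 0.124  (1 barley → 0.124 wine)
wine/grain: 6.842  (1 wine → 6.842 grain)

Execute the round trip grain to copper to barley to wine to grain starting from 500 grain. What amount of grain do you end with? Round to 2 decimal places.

464.35

500 grain × 0.2333 = 116.65 copper
116.65 copper × 4.692 = 547.3218 barley
547.3218 barley × 0.124 = 67.8679032 wine
67.8679032 wine × 6.842 = 464.3521936944 grain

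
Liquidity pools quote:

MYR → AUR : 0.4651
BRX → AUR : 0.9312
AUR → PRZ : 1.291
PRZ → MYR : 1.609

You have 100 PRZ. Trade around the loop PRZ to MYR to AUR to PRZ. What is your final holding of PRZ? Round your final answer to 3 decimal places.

100 PRZ × 1.609 = 160.9 MYR
160.9 MYR × 0.4651 = 74.83459 AUR
74.83459 AUR × 1.291 = 96.61145569 PRZ

96.611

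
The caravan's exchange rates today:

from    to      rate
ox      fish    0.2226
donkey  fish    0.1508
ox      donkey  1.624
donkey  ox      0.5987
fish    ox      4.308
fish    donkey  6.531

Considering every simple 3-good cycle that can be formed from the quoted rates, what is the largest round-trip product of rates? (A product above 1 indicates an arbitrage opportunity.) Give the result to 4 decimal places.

1.0550

donkey→fish→ox→donkey: 0.1508 × 4.308 × 1.624 = 1.05503
donkey→ox→fish→donkey: 0.5987 × 0.2226 × 6.531 = 0.87039
Maximum is donkey→fish→ox→donkey at 1.0550; arbitrage exists.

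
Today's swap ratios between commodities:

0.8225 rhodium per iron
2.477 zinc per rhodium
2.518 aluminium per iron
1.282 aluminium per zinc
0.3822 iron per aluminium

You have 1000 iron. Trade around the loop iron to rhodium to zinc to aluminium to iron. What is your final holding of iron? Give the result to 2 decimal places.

998.25

1000 iron × 0.8225 = 822.5 rhodium
822.5 rhodium × 2.477 = 2037.3325 zinc
2037.3325 zinc × 1.282 = 2611.860265 aluminium
2611.860265 aluminium × 0.3822 = 998.252993283 iron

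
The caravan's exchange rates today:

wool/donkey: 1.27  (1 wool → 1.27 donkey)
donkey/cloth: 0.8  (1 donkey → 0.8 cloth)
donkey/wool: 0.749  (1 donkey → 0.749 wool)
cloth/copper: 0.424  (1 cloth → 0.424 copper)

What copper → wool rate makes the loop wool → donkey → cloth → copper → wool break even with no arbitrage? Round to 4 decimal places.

2.3213

Known legs of the cycle: 1.27 × 0.8 × 0.424 = 0.430784
For no arbitrage the full-cycle product must be 1, so the missing rate is 1 / 0.430784 ≈ 2.321349.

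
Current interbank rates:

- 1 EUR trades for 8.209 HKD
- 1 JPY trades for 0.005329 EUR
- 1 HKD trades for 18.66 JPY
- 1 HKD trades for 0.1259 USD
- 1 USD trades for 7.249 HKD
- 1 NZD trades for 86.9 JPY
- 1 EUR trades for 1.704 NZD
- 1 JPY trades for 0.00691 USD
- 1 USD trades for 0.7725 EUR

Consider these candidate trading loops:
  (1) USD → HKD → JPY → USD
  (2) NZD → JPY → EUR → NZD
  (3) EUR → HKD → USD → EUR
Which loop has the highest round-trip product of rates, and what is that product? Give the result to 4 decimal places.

(1) 7.249 × 18.66 × 0.00691 = 0.93469
(2) 86.9 × 0.005329 × 1.704 = 0.78911
(3) 8.209 × 0.1259 × 0.7725 = 0.79839
Highest is cycle (1) at 0.9347 (≤1, no arbitrage).

0.9347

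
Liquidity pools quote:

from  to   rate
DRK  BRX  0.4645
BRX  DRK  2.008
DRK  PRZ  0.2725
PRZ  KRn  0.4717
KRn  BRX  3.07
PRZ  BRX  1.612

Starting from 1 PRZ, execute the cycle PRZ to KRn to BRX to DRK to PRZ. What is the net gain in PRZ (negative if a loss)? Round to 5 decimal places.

-0.20762

1 PRZ × 0.4717 = 0.4717 KRn
0.4717 KRn × 3.07 = 1.448119 BRX
1.448119 BRX × 2.008 = 2.907822952 DRK
2.907822952 DRK × 0.2725 = 0.79238175442 PRZ
Net change: 0.79238175442 − 1 = -0.20761824558 PRZ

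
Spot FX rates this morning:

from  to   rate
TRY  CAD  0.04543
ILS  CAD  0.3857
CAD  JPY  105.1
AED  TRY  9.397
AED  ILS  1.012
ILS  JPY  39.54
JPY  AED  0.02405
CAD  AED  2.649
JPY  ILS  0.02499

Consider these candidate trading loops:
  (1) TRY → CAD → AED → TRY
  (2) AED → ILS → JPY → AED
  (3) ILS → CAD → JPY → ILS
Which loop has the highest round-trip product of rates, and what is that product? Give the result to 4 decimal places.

1.1309

(1) 0.04543 × 2.649 × 9.397 = 1.13087
(2) 1.012 × 39.54 × 0.02405 = 0.96235
(3) 0.3857 × 105.1 × 0.02499 = 1.01302
Highest is cycle (1) at 1.1309 (>1, arbitrage).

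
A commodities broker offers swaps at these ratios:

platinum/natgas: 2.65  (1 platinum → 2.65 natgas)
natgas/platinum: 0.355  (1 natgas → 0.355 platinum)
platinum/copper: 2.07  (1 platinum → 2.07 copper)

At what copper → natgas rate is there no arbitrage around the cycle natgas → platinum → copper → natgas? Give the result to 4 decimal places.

Known legs of the cycle: 0.355 × 2.07 = 0.73485
For no arbitrage the full-cycle product must be 1, so the missing rate is 1 / 0.73485 ≈ 1.360822.

1.3608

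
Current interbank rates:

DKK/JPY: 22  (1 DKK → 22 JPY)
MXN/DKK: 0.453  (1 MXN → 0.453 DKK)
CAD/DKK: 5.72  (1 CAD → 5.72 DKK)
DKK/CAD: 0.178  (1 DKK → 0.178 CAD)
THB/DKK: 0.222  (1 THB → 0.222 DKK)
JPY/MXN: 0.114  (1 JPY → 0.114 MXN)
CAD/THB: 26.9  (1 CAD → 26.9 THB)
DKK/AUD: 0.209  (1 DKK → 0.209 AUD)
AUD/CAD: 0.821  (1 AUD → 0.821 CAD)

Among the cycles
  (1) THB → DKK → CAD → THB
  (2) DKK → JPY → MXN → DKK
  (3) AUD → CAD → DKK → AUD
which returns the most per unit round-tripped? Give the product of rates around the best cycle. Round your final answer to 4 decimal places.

1.1361

(1) 0.222 × 0.178 × 26.9 = 1.06298
(2) 22 × 0.114 × 0.453 = 1.13612
(3) 0.821 × 5.72 × 0.209 = 0.98149
Highest is cycle (2) at 1.1361 (>1, arbitrage).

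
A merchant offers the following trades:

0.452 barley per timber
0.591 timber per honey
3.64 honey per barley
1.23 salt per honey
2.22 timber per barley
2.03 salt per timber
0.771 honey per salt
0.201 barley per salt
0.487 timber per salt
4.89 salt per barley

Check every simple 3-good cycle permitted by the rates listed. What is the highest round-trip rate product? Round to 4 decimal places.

salt→timber→barley→salt: 0.487 × 0.452 × 4.89 = 1.07641
honey→timber→barley→honey: 0.591 × 0.452 × 3.64 = 0.97236
honey→timber→salt→honey: 0.591 × 2.03 × 0.771 = 0.92499
salt→barley→timber→salt: 0.201 × 2.22 × 2.03 = 0.90583
honey→salt→barley→honey: 1.23 × 0.201 × 3.64 = 0.89992
Maximum is salt→timber→barley→salt at 1.0764; arbitrage exists.

1.0764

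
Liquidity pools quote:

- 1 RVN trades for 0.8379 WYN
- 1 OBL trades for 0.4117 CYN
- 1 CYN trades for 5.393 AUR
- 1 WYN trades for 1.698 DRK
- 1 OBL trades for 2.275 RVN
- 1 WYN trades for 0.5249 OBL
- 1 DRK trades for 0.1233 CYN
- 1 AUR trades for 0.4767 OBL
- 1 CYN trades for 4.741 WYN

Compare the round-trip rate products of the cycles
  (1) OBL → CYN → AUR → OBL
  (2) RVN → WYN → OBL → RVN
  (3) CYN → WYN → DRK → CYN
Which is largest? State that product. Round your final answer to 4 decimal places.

(1) 0.4117 × 5.393 × 0.4767 = 1.05842
(2) 0.8379 × 0.5249 × 2.275 = 1.00058
(3) 4.741 × 1.698 × 0.1233 = 0.99259
Highest is cycle (1) at 1.0584 (>1, arbitrage).

1.0584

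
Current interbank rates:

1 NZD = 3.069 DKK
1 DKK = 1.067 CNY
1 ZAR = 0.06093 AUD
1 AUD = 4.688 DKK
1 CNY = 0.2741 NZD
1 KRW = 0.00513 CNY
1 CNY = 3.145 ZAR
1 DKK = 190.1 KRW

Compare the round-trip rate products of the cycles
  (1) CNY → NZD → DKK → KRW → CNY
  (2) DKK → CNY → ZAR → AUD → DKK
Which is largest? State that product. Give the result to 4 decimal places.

0.9585

(1) 0.2741 × 3.069 × 190.1 × 0.00513 = 0.82036
(2) 1.067 × 3.145 × 0.06093 × 4.688 = 0.95853
Highest is cycle (2) at 0.9585 (≤1, no arbitrage).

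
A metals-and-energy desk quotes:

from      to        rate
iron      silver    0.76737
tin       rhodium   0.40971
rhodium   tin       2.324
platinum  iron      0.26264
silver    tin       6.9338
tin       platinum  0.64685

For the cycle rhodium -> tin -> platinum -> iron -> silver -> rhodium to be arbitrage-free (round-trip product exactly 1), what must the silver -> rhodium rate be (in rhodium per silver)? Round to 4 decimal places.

3.3006

Known legs of the cycle: 2.324 × 0.64685 × 0.26264 × 0.76737 = 0.30297402222106992
For no arbitrage the full-cycle product must be 1, so the missing rate is 1 / 0.30297402222106992 ≈ 3.300613.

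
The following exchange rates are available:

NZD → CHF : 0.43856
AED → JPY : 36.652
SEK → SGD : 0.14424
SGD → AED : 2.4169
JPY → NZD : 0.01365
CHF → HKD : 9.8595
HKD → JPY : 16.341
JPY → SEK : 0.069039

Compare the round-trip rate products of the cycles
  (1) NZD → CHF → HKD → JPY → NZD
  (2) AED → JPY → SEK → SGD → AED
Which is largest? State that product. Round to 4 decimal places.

(1) 0.43856 × 9.8595 × 16.341 × 0.01365 = 0.96448
(2) 36.652 × 0.069039 × 0.14424 × 2.4169 = 0.88214
Highest is cycle (1) at 0.9645 (≤1, no arbitrage).

0.9645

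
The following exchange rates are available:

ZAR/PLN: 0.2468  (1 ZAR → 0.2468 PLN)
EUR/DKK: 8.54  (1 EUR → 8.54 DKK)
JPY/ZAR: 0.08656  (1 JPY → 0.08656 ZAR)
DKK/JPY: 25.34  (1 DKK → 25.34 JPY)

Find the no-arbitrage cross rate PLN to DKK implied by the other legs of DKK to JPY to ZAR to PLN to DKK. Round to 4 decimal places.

1.8473

Known legs of the cycle: 25.34 × 0.08656 × 0.2468 = 0.54133862272
For no arbitrage the full-cycle product must be 1, so the missing rate is 1 / 0.54133862272 ≈ 1.847273.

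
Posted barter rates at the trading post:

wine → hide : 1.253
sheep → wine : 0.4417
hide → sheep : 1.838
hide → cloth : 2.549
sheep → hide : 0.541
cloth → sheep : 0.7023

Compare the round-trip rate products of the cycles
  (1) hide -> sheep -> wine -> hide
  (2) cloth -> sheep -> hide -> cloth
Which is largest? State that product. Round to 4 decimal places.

1.0172

(1) 1.838 × 0.4417 × 1.253 = 1.01724
(2) 0.7023 × 0.541 × 2.549 = 0.96848
Highest is cycle (1) at 1.0172 (>1, arbitrage).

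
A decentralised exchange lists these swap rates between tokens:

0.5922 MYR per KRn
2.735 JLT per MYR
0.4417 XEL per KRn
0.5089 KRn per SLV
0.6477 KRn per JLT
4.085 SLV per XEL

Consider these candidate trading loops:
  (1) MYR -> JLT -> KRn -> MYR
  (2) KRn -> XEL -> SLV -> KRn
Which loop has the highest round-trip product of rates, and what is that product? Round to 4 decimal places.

(1) 2.735 × 0.6477 × 0.5922 = 1.04906
(2) 0.4417 × 4.085 × 0.5089 = 0.91823
Highest is cycle (1) at 1.0491 (>1, arbitrage).

1.0491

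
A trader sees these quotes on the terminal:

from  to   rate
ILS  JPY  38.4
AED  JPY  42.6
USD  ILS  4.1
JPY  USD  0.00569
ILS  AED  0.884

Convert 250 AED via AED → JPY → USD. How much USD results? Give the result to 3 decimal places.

250 AED × 42.6 = 10650 JPY
10650 JPY × 0.00569 = 60.5985 USD

60.599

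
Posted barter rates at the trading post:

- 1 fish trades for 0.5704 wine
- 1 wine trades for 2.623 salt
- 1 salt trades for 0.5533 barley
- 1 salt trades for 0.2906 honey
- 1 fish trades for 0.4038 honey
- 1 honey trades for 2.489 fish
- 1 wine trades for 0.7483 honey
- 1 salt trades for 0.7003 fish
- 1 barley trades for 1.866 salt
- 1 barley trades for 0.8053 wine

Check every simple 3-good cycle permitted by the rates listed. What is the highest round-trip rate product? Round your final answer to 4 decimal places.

1.1687

wine→salt→barley→wine: 2.623 × 0.5533 × 0.8053 = 1.16874
wine→honey→fish→wine: 0.7483 × 2.489 × 0.5704 = 1.06238
wine→salt→fish→wine: 2.623 × 0.7003 × 0.5704 = 1.04776
Maximum is wine→salt→barley→wine at 1.1687; arbitrage exists.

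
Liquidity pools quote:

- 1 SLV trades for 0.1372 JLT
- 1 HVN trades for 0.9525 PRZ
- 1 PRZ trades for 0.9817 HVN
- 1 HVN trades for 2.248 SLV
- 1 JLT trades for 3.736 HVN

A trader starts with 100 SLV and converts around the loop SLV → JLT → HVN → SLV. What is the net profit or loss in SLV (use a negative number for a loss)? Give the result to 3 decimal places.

100 SLV × 0.1372 = 13.72 JLT
13.72 JLT × 3.736 = 51.25792 HVN
51.25792 HVN × 2.248 = 115.22780416 SLV
Net change: 115.22780416 − 100 = 15.22780416 SLV

15.228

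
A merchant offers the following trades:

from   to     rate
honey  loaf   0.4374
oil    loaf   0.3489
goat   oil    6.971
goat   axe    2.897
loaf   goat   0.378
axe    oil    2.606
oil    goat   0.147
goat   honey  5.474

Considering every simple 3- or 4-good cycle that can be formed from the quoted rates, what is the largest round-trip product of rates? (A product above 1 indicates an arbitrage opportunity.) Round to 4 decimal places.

axe→oil→goat→axe: 2.606 × 0.147 × 2.897 = 1.10979
loaf→goat→axe→oil→loaf: 0.378 × 2.897 × 2.606 × 0.3489 = 0.99567
loaf→goat→oil→loaf: 0.378 × 6.971 × 0.3489 = 0.91936
honey→loaf→goat→honey: 0.4374 × 0.378 × 5.474 = 0.90506
Maximum is axe→oil→goat→axe at 1.1098; arbitrage exists.

1.1098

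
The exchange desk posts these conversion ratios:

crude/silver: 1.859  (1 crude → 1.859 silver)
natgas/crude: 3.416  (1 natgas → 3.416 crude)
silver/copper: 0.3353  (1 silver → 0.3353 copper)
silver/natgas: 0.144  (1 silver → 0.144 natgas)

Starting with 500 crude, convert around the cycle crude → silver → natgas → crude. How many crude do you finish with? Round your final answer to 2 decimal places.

500 crude × 1.859 = 929.5 silver
929.5 silver × 0.144 = 133.848 natgas
133.848 natgas × 3.416 = 457.224768 crude

457.22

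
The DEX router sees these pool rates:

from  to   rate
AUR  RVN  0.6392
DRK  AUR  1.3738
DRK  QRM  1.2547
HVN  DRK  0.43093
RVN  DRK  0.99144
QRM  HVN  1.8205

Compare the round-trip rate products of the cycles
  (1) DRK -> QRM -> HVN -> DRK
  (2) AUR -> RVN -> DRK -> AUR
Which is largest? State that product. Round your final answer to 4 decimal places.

(1) 1.2547 × 1.8205 × 0.43093 = 0.98432
(2) 0.6392 × 0.99144 × 1.3738 = 0.87062
Highest is cycle (1) at 0.9843 (≤1, no arbitrage).

0.9843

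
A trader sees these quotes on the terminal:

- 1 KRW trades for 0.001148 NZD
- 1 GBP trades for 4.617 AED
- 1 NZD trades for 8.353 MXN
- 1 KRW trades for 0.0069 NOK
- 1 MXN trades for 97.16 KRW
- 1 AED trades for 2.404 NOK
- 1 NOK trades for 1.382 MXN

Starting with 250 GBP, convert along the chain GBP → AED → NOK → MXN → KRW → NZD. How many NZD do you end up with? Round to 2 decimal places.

250 GBP × 4.617 = 1154.25 AED
1154.25 AED × 2.404 = 2774.817 NOK
2774.817 NOK × 1.382 = 3834.797094 MXN
3834.797094 MXN × 97.16 = 372588.88565304 KRW
372588.88565304 KRW × 0.001148 = 427.73204072968992 NZD

427.73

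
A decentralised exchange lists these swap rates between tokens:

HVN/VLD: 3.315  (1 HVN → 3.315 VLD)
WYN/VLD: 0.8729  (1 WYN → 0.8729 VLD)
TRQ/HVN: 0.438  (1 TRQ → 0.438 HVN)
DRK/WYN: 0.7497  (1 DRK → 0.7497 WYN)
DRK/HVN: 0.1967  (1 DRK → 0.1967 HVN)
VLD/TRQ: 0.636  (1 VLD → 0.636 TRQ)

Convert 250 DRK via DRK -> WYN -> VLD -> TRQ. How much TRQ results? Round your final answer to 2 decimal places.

104.05

250 DRK × 0.7497 = 187.425 WYN
187.425 WYN × 0.8729 = 163.6032825 VLD
163.6032825 VLD × 0.636 = 104.05168767 TRQ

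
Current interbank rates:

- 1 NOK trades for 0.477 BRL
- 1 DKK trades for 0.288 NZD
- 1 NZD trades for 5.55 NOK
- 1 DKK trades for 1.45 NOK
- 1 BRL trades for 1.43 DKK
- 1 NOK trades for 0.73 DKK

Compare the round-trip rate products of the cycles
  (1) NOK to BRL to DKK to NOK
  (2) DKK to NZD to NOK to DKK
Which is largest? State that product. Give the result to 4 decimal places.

(1) 0.477 × 1.43 × 1.45 = 0.98906
(2) 0.288 × 5.55 × 0.73 = 1.16683
Highest is cycle (2) at 1.1668 (>1, arbitrage).

1.1668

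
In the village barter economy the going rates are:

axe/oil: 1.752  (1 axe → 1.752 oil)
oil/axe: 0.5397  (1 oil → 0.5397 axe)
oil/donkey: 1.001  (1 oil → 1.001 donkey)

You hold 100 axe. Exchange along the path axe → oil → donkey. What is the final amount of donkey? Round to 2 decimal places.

100 axe × 1.752 = 175.2 oil
175.2 oil × 1.001 = 175.3752 donkey

175.38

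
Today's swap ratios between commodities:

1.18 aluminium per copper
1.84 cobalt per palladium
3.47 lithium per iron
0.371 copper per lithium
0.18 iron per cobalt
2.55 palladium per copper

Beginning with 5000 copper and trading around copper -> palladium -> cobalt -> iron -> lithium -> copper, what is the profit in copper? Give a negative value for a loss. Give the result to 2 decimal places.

5000 copper × 2.55 = 12750 palladium
12750 palladium × 1.84 = 23460 cobalt
23460 cobalt × 0.18 = 4222.8 iron
4222.8 iron × 3.47 = 14653.116 lithium
14653.116 lithium × 0.371 = 5436.306036 copper
Net change: 5436.306036 − 5000 = 436.306036 copper

436.31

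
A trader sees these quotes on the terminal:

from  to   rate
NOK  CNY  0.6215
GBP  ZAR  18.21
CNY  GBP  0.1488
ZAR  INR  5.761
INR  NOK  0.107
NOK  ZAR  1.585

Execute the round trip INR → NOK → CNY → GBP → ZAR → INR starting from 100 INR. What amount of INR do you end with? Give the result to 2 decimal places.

103.81

100 INR × 0.107 = 10.7 NOK
10.7 NOK × 0.6215 = 6.65005 CNY
6.65005 CNY × 0.1488 = 0.98952744 GBP
0.98952744 GBP × 18.21 = 18.0192946824 ZAR
18.0192946824 ZAR × 5.761 = 103.8091566653064 INR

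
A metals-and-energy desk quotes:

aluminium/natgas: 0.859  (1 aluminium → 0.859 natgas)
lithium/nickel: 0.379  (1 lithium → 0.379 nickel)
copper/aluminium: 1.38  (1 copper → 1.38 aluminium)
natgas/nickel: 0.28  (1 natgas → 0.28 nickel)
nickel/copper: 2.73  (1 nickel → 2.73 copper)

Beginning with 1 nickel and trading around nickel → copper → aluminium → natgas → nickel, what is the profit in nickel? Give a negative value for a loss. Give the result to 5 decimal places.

-0.09386

1 nickel × 2.73 = 2.73 copper
2.73 copper × 1.38 = 3.7674 aluminium
3.7674 aluminium × 0.859 = 3.2361966 natgas
3.2361966 natgas × 0.28 = 0.906135048 nickel
Net change: 0.906135048 − 1 = -0.093864952 nickel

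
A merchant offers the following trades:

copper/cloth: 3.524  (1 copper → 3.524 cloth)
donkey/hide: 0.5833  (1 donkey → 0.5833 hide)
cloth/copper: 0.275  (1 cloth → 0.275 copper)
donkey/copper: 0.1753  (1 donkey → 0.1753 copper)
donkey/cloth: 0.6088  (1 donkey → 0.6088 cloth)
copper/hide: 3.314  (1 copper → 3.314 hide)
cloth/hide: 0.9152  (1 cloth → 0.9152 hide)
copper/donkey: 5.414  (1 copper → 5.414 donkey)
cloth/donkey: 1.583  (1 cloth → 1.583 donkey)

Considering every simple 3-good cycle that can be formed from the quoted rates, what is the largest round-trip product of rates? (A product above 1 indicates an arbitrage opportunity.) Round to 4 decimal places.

donkey→copper→cloth→donkey: 0.1753 × 3.524 × 1.583 = 0.97791
donkey→cloth→copper→donkey: 0.6088 × 0.275 × 5.414 = 0.90641
Maximum is donkey→copper→cloth→donkey at 0.9779; no arbitrage — every cycle loses value.

0.9779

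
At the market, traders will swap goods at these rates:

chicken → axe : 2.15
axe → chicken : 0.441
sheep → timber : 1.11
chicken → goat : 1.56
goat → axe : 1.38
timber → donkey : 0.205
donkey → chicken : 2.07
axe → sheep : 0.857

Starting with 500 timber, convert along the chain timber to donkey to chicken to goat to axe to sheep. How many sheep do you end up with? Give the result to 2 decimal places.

391.45

500 timber × 0.205 = 102.5 donkey
102.5 donkey × 2.07 = 212.175 chicken
212.175 chicken × 1.56 = 330.993 goat
330.993 goat × 1.38 = 456.77034 axe
456.77034 axe × 0.857 = 391.45218138 sheep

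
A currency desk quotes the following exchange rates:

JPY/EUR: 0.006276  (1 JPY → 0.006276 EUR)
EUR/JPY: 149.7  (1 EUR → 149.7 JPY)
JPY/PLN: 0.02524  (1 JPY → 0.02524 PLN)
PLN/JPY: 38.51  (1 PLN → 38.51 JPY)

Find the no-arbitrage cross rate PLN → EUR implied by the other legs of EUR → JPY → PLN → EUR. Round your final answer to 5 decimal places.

Known legs of the cycle: 149.7 × 0.02524 = 3.778428
For no arbitrage the full-cycle product must be 1, so the missing rate is 1 / 3.778428 ≈ 0.2646603.

0.26466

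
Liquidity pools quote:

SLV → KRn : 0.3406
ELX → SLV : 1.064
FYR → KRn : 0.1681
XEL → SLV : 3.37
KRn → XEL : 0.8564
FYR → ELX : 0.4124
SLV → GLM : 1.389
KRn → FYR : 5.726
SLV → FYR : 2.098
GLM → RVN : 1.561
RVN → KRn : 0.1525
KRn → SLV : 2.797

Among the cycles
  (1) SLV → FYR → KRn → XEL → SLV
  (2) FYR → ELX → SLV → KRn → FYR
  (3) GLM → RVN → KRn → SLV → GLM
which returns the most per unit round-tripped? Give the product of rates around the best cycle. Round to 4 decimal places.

1.0178

(1) 2.098 × 0.1681 × 0.8564 × 3.37 = 1.01784
(2) 0.4124 × 1.064 × 0.3406 × 5.726 = 0.85577
(3) 1.561 × 0.1525 × 2.797 × 1.389 = 0.92484
Highest is cycle (1) at 1.0178 (>1, arbitrage).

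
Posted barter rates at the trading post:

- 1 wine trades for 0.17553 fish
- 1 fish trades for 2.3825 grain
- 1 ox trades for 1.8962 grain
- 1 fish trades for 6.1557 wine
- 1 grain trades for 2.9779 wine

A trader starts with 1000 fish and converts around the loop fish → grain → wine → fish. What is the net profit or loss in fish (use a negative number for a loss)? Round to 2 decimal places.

1000 fish × 2.3825 = 2382.5 grain
2382.5 grain × 2.9779 = 7094.84675 wine
7094.84675 wine × 0.17553 = 1245.3584500275 fish
Net change: 1245.3584500275 − 1000 = 245.3584500275 fish

245.36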